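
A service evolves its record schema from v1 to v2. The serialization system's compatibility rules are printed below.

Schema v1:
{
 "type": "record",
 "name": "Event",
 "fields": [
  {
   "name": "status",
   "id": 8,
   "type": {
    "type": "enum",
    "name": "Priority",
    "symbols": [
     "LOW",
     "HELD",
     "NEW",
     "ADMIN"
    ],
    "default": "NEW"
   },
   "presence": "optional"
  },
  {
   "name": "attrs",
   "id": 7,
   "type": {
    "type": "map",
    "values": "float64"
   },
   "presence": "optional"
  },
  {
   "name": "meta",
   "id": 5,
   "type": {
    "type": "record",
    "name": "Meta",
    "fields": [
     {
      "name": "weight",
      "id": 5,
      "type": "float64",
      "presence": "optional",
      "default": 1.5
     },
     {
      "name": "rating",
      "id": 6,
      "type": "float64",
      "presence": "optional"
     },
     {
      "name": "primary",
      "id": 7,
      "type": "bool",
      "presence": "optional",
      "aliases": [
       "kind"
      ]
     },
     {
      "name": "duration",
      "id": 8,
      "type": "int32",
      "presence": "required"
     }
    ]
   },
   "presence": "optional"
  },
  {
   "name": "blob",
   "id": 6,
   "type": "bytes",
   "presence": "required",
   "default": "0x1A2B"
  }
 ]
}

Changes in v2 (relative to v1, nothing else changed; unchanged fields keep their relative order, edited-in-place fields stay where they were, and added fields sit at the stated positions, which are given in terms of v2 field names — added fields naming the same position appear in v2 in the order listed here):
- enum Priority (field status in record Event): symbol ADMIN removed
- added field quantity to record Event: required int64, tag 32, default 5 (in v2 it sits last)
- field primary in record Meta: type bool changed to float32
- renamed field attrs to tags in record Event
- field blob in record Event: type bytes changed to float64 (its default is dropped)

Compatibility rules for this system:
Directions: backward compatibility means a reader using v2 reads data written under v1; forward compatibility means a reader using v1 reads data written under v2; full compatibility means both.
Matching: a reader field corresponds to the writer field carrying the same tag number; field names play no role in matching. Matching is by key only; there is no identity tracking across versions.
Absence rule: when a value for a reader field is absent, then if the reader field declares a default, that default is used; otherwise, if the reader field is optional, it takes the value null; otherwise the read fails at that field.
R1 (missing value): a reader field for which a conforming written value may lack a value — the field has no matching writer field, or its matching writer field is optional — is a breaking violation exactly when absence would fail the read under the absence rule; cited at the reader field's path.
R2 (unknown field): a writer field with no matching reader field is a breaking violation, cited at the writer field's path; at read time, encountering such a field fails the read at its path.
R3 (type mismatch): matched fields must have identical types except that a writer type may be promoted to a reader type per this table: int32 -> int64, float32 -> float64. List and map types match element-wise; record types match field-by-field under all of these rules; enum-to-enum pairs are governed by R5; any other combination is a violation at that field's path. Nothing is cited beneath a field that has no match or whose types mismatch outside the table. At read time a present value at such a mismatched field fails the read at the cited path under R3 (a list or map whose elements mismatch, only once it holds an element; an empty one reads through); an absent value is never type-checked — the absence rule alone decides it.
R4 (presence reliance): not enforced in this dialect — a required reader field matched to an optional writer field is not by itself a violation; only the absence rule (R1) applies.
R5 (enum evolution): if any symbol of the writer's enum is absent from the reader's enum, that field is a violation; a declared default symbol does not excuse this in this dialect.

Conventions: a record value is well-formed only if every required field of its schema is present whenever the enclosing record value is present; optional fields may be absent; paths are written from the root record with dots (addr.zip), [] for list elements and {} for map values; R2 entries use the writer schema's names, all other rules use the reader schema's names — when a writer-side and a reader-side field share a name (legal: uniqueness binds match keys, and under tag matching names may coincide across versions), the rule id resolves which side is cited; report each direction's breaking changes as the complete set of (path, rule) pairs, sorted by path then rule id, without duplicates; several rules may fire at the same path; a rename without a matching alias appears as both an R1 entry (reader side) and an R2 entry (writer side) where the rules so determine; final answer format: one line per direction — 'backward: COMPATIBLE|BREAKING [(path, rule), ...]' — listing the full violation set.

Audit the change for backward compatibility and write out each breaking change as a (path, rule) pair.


backward: BREAKING [(blob, R3), (meta.primary, R3), (status, R5)]

in Event below, arrows point writer -> reader
backward analysis of Event with v2 as reader and v1 as writer:
  writer optional, Priority -> Priority: reader status maps from writer status
  writer optional, map<string, float64> -> map<string, float64>: reader tags maps from writer attrs
  writer optional, Meta -> Meta: reader meta maps from writer meta
  writer required, bytes -> float64: reader blob maps from writer blob
  quantity: no writer-side match
  writer optional, float64 -> float64: reader meta.weight maps from writer meta.weight
  writer optional, float64 -> float64: reader meta.rating maps from writer meta.rating
  writer optional, bool -> float32: reader meta.primary maps from writer meta.primary
  writer required, int32 -> int32: reader meta.duration maps from writer meta.duration
  breaking: (blob, R3)
  breaking: (meta.primary, R3)
  breaking: (status, R5)
  => backward: BREAKING (3)
diffs on Event not affecting the asked answer:
  added field quantity to record Event: required int64, tag 32, default 5 (in v2 it sits last) -> affects forward compatibility only, which is not asked
  renamed field attrs to tags in record Event -> triggers nothing under Event's printed rules — same verdict


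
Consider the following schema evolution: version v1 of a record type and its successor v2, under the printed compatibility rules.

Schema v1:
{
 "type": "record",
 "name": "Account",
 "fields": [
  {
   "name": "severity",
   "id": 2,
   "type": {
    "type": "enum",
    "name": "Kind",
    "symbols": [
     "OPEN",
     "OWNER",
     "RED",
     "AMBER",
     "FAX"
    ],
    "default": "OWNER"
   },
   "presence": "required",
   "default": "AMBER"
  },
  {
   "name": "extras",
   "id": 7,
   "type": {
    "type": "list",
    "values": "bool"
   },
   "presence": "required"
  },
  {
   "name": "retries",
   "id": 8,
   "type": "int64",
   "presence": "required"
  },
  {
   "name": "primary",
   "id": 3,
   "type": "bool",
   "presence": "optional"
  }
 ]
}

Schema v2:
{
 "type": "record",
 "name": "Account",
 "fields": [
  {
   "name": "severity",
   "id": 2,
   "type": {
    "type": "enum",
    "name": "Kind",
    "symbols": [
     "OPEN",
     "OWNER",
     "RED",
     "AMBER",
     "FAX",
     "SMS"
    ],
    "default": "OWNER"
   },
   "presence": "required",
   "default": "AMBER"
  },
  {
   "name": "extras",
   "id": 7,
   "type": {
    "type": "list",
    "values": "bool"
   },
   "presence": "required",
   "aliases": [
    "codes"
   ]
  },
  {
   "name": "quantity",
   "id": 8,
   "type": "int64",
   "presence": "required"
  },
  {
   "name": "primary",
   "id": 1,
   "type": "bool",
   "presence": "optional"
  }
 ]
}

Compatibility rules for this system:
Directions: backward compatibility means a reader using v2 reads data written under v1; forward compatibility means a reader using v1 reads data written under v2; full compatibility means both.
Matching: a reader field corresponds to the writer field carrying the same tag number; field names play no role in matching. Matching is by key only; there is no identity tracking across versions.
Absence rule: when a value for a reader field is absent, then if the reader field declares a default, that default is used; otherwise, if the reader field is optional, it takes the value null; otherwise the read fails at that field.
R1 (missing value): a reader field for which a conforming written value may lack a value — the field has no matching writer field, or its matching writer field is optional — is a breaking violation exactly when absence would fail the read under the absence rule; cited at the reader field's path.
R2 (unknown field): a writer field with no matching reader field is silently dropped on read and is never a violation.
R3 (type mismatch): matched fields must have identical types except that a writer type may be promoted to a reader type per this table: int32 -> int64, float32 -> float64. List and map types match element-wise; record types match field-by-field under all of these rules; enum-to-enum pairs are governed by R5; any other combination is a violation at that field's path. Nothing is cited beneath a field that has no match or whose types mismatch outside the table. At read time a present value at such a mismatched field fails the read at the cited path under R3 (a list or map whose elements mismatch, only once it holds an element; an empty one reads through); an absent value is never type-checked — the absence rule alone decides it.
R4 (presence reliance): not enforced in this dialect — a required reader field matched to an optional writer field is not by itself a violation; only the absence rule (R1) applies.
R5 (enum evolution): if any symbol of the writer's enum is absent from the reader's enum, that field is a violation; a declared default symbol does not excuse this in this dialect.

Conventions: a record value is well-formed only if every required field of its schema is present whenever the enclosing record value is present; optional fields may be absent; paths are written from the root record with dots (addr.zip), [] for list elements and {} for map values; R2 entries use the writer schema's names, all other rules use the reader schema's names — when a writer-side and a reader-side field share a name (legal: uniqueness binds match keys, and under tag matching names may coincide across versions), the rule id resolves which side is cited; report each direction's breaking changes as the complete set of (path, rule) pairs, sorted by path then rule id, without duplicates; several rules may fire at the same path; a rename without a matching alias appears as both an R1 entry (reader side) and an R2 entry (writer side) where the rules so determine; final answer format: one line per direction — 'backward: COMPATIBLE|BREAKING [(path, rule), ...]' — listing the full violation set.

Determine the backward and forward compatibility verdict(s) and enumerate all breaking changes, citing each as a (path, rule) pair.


arrows below run writer -> reader for Account
backward pass over Account, reader schema v2, writer schema v1:
  severity: paired with writer severity (Kind -> Kind; writer required)
  extras: paired with writer extras (list<bool> -> list<bool>; writer required)
  quantity: paired with writer retries (int64 -> int64; writer required)
  primary has no writer counterpart
  writer field primary has no reader counterpart
  => backward: COMPATIBLE
forward pass over Account, reader schema v1, writer schema v2:
  severity: paired with writer severity (Kind -> Kind; writer required)
  extras: paired with writer extras (list<bool> -> list<bool>; writer required)
  retries: paired with writer quantity (int64 -> int64; writer required)
  primary has no writer counterpart
  writer field primary has no reader counterpart
  breaking: (severity, R5)
  forward on Account therefore BREAKING (1)

backward: COMPATIBLE []; forward: BREAKING [(severity, R5)]


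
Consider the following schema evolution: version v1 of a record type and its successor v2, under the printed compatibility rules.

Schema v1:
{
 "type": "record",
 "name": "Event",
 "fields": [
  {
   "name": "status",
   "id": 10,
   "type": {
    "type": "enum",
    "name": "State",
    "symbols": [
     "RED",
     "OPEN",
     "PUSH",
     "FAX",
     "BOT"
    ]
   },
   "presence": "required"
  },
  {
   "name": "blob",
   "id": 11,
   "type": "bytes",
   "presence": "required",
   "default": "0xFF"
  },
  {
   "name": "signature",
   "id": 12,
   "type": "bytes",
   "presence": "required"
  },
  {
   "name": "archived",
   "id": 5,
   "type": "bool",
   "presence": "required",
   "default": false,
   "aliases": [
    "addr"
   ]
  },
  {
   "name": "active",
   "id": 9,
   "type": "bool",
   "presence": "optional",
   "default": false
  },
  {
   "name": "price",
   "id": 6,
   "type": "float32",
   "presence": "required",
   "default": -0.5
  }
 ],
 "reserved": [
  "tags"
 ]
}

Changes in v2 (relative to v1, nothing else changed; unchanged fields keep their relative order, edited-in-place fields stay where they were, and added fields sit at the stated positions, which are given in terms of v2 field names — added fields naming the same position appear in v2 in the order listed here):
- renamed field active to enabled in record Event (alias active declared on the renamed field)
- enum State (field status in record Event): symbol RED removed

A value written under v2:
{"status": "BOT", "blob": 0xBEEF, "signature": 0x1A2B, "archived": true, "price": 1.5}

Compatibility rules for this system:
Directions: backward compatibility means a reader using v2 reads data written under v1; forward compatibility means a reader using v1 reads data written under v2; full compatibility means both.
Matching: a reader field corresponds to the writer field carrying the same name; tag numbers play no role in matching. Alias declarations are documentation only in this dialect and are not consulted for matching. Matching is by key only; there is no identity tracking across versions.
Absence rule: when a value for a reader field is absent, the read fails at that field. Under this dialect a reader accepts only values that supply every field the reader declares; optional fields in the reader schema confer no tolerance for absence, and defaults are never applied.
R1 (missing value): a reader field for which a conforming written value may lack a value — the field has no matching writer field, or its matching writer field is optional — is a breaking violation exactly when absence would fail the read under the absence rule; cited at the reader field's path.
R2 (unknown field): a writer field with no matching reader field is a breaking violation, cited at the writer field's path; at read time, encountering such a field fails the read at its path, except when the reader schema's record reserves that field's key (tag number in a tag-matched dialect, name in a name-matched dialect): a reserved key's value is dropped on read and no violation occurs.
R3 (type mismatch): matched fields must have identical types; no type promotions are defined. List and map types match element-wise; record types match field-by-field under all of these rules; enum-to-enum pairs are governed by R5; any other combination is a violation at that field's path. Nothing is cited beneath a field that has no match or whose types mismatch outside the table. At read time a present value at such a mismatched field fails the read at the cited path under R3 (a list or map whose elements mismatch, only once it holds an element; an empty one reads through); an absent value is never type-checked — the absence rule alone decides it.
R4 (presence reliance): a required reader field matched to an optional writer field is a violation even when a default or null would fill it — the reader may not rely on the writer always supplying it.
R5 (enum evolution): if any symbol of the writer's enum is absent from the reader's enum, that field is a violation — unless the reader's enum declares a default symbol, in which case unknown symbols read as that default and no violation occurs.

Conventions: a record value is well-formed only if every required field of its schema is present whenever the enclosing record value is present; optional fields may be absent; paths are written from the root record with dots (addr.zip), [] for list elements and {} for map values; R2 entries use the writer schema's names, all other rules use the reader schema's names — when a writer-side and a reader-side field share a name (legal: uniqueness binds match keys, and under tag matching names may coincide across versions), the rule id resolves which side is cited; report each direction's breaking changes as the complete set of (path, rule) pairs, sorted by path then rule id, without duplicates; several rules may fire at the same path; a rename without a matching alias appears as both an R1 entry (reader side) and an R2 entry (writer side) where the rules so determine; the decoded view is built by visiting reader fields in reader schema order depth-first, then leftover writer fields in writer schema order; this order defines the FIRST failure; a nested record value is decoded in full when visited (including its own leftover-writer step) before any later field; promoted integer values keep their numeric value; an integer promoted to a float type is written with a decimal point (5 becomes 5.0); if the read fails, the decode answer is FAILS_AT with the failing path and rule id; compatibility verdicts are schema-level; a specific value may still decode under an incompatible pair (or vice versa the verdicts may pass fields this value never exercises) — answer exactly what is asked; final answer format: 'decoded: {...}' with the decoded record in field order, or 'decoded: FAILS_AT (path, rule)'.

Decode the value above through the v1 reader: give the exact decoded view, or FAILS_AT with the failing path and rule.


decoded: FAILS_AT (active, R1)

the writer's type comes first in each Event pair
migrating the Event value to v1:
  status := "BOT"
  blob := 0xBEEF
  signature := 0x1A2B
  archived := true
  read fails at active under R1 (no fill)
  => FAILS_AT (active, R1)
ruling out the remaining Event differences:
  enum State (field status in record Event): symbol RED removed -> a verdict-level change on Event — the shown value reads the same


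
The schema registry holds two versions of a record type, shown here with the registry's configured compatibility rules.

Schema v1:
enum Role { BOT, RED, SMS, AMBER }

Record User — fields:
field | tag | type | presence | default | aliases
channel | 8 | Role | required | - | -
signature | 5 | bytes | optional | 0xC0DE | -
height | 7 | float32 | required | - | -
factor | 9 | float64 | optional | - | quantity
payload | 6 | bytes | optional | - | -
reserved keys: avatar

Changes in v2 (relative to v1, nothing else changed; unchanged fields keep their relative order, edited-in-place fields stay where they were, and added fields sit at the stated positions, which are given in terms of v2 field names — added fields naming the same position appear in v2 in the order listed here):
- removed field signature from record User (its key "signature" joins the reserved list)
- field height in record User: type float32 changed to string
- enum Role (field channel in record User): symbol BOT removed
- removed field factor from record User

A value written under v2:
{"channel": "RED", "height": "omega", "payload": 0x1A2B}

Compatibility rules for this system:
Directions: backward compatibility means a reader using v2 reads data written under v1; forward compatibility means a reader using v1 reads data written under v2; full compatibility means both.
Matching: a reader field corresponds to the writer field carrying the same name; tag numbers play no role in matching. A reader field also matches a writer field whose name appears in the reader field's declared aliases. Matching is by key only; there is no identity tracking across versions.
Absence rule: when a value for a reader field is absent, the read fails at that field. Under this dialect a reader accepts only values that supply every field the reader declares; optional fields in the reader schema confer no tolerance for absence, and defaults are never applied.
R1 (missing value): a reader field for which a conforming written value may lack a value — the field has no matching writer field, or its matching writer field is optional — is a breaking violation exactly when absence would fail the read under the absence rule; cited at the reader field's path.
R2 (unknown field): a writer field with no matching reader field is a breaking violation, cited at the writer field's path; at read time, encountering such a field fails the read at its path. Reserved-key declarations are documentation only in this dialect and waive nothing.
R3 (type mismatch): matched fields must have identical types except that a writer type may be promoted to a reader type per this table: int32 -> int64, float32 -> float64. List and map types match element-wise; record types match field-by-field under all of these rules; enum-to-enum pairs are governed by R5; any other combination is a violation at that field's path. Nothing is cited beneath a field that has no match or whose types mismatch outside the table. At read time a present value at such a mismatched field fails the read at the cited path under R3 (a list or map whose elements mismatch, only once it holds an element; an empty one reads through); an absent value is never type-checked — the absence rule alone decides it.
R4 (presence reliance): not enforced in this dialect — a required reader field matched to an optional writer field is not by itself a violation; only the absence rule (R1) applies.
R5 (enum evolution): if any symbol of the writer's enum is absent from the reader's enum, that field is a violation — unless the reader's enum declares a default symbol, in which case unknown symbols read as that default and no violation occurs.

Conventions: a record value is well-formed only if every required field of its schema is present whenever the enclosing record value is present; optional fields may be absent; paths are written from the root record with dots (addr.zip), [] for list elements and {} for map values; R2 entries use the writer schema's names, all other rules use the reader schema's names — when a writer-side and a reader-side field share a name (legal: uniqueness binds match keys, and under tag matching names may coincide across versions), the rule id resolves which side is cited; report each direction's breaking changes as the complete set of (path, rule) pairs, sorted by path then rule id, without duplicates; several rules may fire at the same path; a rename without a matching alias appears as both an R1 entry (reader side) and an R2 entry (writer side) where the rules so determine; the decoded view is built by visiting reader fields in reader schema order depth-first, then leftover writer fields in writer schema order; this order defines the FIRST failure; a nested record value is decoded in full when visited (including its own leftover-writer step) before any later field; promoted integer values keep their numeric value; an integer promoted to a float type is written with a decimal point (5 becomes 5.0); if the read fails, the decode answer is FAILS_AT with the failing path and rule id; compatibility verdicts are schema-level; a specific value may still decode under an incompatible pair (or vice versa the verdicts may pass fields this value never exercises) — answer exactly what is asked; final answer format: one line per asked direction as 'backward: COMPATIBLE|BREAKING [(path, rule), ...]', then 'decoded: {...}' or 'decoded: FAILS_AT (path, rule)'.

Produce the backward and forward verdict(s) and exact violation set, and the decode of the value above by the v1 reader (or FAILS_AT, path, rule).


backward: BREAKING [(channel, R5), (factor, R2), (height, R3), (payload, R1), (signature, R2)]; forward: BREAKING [(factor, R1), (height, R3), (payload, R1), (signature, R1)]; decoded: FAILS_AT (signature, R1)

in User below, arrows point writer -> reader
backward for User (reader v2, writer v1):
  channel <- channel (Role -> Role, writer required)
  height <- height (float32 -> string, writer required)
  payload <- payload (bytes -> bytes, writer optional)
  writer signature: unknown to reader
  writer factor: unknown to reader
  breaking: (channel, R5)
  breaking: (factor, R2)
  breaking: (height, R3)
  breaking: (payload, R1)
  breaking: (signature, R2)
  backward on User therefore BREAKING (5)
forward for User (reader v1, writer v2):
  channel <- channel (Role -> Role, writer required)
  signature has no writer counterpart
  height <- height (string -> float32, writer required)
  factor has no writer counterpart
  payload <- payload (bytes -> bytes, writer optional)
  breaking: (factor, R1)
  breaking: (height, R3)
  breaking: (payload, R1)
  breaking: (signature, R1)
  forward on User therefore BREAKING (4)
migrating the User value to v1:
  channel := "RED"
  read fails at signature under R1 (no fill)
  => FAILS_AT (signature, R1)


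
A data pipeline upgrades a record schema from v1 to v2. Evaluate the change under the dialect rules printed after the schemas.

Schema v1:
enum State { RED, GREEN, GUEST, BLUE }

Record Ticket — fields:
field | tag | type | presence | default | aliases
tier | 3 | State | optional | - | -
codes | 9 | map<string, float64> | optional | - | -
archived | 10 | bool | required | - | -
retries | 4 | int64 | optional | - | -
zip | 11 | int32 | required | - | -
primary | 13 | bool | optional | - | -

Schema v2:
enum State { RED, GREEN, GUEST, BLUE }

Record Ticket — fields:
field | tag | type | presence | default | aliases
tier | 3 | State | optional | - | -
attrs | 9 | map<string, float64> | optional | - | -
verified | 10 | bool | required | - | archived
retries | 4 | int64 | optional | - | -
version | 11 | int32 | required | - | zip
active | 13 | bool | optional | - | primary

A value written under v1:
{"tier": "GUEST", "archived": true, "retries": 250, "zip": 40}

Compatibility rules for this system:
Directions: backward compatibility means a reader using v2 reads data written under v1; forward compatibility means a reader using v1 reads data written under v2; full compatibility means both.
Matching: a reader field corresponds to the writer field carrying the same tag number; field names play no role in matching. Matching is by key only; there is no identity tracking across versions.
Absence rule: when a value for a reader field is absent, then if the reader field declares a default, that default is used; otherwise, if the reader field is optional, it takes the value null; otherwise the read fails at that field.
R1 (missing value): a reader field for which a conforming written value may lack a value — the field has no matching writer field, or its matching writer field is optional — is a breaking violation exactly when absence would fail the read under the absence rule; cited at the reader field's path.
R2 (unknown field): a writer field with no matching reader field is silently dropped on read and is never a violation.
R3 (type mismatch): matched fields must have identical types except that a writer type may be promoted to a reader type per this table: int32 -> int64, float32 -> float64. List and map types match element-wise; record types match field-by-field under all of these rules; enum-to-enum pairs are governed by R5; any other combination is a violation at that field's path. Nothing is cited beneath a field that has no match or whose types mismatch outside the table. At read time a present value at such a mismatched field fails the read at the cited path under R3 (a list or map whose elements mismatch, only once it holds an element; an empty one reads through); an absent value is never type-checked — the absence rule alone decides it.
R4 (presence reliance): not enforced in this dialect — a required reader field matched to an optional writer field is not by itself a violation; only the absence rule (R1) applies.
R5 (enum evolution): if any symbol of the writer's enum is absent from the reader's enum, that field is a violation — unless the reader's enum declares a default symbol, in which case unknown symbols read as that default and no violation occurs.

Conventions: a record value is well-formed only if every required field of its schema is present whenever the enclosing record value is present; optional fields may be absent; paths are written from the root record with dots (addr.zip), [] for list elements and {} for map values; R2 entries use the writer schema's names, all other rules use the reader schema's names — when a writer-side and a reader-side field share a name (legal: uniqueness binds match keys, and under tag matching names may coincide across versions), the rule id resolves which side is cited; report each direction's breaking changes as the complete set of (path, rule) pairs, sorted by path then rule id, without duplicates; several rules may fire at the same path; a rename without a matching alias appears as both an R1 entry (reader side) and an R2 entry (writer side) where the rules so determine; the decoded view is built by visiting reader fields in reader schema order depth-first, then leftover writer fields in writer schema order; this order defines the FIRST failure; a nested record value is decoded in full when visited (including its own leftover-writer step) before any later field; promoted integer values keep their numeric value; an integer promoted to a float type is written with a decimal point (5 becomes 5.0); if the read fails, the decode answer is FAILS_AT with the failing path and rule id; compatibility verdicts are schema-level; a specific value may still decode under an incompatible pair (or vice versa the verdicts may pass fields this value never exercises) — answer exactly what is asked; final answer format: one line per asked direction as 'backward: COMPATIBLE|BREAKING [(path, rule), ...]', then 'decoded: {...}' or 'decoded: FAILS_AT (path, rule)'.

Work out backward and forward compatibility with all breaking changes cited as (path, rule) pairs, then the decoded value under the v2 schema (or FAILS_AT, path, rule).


in Ticket below, arrows point writer -> reader
backward analysis of Ticket with v2 as reader and v1 as writer:
  tier: paired with writer tier (State -> State; writer optional)
  attrs: paired with writer codes (map<string, float64> -> map<string, float64>; writer optional)
  verified: paired with writer archived (bool -> bool; writer required)
  retries: paired with writer retries (int64 -> int64; writer optional)
  version: paired with writer zip (int32 -> int32; writer required)
  active: paired with writer primary (bool -> bool; writer optional)
  => backward verdict for Ticket: COMPATIBLE, no violations
forward analysis of Ticket with v1 as reader and v2 as writer:
  tier: paired with writer tier (State -> State; writer optional)
  codes: paired with writer attrs (map<string, float64> -> map<string, float64>; writer optional)
  archived: paired with writer verified (bool -> bool; writer required)
  retries: paired with writer retries (int64 -> int64; writer optional)
  zip: paired with writer version (int32 -> int32; writer required)
  primary: paired with writer active (bool -> bool; writer optional)
  => forward verdict for Ticket: COMPATIBLE, no violations
decoding the Ticket value with the v2 reader:
  tier := "GUEST"
  attrs := null (not supplied -> null)
  verified := true (from writer archived)
  retries := 250
  version := 40 (from writer zip)
  active := null (not supplied -> null)
  => decoded: {"tier": "GUEST", "attrs": null, "verified": true, "retries": 250, "version": 40, "active": null}

backward: COMPATIBLE []; forward: COMPATIBLE []; decoded: {"tier": "GUEST", "attrs": null, "verified": true, "retries": 250, "version": 40, "active": null}


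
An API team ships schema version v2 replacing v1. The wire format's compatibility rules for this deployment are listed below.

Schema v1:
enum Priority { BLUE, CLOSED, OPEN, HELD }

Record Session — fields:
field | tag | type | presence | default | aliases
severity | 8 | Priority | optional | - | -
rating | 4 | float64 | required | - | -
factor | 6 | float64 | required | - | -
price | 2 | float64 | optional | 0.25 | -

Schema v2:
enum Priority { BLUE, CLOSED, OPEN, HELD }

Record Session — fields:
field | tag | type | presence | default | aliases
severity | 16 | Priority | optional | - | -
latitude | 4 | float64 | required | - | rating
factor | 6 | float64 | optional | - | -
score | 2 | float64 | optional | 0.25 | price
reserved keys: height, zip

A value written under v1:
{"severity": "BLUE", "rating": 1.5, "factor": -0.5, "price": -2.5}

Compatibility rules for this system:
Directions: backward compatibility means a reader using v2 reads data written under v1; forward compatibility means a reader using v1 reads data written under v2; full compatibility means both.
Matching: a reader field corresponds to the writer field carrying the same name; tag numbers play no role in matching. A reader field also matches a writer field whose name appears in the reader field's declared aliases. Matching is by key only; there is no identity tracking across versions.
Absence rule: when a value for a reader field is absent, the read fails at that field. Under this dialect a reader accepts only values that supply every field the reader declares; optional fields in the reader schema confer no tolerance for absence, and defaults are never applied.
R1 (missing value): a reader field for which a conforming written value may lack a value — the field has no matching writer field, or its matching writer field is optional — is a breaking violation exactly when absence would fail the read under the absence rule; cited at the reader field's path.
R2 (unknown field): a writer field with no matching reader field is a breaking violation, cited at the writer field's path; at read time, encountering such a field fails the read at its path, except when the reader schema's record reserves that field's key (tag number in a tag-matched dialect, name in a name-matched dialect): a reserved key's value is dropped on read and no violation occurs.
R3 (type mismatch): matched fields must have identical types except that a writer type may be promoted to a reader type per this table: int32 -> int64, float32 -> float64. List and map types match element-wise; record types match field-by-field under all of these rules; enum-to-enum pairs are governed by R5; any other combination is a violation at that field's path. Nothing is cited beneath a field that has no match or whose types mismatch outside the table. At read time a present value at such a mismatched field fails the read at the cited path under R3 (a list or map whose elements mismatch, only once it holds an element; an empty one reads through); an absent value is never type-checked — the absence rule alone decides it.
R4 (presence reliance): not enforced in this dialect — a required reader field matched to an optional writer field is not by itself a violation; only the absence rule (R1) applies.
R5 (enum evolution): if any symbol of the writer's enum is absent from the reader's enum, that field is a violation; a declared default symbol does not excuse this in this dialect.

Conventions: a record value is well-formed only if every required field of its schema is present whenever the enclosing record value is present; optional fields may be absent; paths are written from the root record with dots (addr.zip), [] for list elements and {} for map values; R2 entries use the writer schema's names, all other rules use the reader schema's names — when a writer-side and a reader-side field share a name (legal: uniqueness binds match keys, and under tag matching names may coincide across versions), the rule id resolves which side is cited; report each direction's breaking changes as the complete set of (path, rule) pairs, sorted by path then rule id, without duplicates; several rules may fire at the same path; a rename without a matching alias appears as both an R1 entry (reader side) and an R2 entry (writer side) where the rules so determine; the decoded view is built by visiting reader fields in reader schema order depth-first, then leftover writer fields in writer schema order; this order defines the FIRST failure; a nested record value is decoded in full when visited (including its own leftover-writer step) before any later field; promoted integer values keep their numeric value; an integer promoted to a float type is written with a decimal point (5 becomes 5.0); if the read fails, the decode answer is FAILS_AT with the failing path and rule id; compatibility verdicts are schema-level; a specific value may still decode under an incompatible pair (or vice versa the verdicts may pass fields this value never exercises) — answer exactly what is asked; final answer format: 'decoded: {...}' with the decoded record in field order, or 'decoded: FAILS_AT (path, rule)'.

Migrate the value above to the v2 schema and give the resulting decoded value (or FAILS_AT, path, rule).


arrows below run writer -> reader for Session
decode (reader v2):
  severity := "BLUE"
  latitude := 1.5 (from writer rating)
  factor := -0.5
  score := -2.5 (from writer price)
  => decoded: {"severity": "BLUE", "latitude": 1.5, "factor": -0.5, "score": -2.5}
the rest of the Session diff is inert for this question:
  field severity in record Session: tag 8 changed to 16 -> inert under this dialect — no rule fires on Session and the result does not move
  field factor in record Session: required changed to optional -> affects the rule determinations only; this particular Session value decodes identically

decoded: {"severity": "BLUE", "latitude": 1.5, "factor": -0.5, "score": -2.5}


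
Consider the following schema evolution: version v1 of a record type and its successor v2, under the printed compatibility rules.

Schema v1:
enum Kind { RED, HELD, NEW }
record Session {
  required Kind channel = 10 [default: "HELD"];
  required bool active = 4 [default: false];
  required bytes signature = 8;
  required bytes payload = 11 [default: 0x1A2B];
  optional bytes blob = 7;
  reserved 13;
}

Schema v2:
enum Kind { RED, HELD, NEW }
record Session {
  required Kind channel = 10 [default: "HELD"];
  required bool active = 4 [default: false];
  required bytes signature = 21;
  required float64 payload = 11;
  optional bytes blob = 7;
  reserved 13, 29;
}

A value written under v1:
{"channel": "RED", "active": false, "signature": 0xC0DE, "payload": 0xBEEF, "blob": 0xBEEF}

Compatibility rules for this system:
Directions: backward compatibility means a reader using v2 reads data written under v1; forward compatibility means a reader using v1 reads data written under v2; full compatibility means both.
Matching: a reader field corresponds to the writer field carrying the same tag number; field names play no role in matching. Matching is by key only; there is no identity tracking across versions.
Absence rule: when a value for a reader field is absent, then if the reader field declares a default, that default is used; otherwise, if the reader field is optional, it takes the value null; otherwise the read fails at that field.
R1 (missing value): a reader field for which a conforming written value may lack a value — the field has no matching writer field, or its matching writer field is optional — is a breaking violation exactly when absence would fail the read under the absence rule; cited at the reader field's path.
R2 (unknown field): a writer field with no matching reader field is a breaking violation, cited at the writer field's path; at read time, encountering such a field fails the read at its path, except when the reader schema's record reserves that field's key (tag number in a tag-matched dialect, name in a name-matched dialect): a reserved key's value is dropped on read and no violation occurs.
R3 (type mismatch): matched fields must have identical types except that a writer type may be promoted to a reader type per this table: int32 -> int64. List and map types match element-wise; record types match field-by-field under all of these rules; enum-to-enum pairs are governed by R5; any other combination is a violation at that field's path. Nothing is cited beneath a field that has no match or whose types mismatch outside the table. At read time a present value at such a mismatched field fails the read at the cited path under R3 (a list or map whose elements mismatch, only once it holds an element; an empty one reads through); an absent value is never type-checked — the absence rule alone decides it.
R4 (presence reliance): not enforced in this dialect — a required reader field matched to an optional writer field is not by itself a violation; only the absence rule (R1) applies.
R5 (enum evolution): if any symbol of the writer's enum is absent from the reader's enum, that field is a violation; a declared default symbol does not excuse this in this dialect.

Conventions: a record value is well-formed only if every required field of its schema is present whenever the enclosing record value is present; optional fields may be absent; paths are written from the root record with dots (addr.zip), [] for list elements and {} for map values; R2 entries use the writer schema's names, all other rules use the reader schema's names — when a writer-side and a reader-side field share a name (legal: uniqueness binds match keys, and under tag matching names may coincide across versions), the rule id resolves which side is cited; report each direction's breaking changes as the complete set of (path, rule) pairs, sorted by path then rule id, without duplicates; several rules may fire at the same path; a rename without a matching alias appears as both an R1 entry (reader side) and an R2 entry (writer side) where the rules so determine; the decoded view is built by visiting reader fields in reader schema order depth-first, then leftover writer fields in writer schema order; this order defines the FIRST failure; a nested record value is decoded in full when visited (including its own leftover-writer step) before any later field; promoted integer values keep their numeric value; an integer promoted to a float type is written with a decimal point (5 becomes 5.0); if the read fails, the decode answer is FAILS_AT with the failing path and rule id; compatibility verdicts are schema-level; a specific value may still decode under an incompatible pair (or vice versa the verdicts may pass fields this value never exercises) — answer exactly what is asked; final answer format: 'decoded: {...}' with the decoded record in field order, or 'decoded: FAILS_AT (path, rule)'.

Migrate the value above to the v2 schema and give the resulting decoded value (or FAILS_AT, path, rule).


each type pair in Session: writer, then reader
decode (reader v2):
  channel := "RED"
  active := false
  read fails at signature under R1 (no fill)
  => FAILS_AT (signature, R1)
diffs on Session not affecting the asked answer:
  field payload in record Session: type bytes changed to float64 (its default is dropped) -> schema-level compatibility only; this Session value's decode is unchanged

decoded: FAILS_AT (signature, R1)
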